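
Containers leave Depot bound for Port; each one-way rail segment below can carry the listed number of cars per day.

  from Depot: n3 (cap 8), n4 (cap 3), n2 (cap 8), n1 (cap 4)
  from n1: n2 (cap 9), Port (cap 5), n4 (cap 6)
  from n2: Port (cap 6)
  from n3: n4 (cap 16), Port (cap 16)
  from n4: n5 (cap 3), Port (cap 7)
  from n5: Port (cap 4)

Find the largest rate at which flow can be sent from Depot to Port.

21

Augment Depot→n1→Port: bottleneck 4, flow now 4.
Augment Depot→n2→Port: bottleneck 6, flow now 10.
Augment Depot→n3→Port: bottleneck 8, flow now 18.
Augment Depot→n4→Port: bottleneck 3, flow now 21.
No augmenting path remains; maximum flow = 21.
In the residual graph, reachable from Depot: {Depot, n2}.
Min-cut edges: Depot→n1 (4), Depot→n3 (8), Depot→n4 (3), n2→Port (6); capacity 4 + 8 + 3 + 6 = 21.
This cut is saturated, so no flow can exceed 21.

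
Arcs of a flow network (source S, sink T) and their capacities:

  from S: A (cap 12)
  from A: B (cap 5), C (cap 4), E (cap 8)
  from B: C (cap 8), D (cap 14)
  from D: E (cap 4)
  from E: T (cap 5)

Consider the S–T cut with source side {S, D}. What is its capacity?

Edges leaving {S, D}: S→A (12), D→E (4).
Cut capacity = 12 + 4 = 16.

16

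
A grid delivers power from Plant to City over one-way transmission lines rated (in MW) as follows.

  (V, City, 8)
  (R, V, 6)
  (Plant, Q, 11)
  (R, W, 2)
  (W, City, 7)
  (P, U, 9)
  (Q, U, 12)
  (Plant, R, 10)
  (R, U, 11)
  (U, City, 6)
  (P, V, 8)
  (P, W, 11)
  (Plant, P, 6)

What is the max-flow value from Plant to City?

Augment Plant→P→U→City: bottleneck 6, flow now 6.
Augment Plant→R→V→City: bottleneck 6, flow now 12.
Augment Plant→R→W→City: bottleneck 2, flow now 14.
Augment Plant→Q→U→P→V→City: bottleneck 2, flow now 16. (uses reverse residual edge)
Augment Plant→Q→U→P→W→City: bottleneck 4, flow now 20. (uses reverse residual edge)
No augmenting path remains; maximum flow = 20.
In the residual graph, reachable from Plant: {Plant, Q, R, U}.
Min-cut edges: Plant→P (6), R→V (6), R→W (2), U→City (6); capacity 6 + 6 + 2 + 6 = 20.
This cut is saturated, so no flow can exceed 20.

20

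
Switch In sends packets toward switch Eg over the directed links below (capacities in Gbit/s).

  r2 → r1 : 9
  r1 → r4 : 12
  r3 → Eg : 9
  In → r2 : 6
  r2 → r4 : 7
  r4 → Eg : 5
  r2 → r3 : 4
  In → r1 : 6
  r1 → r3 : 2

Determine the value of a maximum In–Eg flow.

Augment In→r1→r3→Eg: bottleneck 2, flow now 2.
Augment In→r1→r4→Eg: bottleneck 4, flow now 6.
Augment In→r2→r3→Eg: bottleneck 4, flow now 10.
Augment In→r2→r4→Eg: bottleneck 1, flow now 11.
No augmenting path remains; maximum flow = 11.
In the residual graph, reachable from In: {In, r1, r2, r4}.
Min-cut edges: r1→r3 (2), r2→r3 (4), r4→Eg (5); capacity 2 + 4 + 5 = 11.
This cut is saturated, so no flow can exceed 11.

11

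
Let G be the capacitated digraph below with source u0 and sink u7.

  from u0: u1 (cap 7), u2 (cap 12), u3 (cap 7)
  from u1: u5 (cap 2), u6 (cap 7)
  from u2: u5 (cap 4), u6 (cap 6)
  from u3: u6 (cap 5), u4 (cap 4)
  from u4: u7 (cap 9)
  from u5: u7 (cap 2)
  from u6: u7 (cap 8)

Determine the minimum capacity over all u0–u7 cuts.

14

Augment u0→u1→u5→u7: bottleneck 2, flow now 2.
Augment u0→u1→u6→u7: bottleneck 5, flow now 7.
Augment u0→u2→u6→u7: bottleneck 3, flow now 10.
Augment u0→u3→u4→u7: bottleneck 4, flow now 14.
No augmenting path remains; maximum flow = 14.
By max-flow min-cut, the minimum cut capacity equals the max flow.
In the residual graph, reachable from u0: {u0, u1, u2, u3, u5, u6}.
Min-cut edges: u3→u4 (4), u5→u7 (2), u6→u7 (8); capacity 4 + 2 + 8 = 14.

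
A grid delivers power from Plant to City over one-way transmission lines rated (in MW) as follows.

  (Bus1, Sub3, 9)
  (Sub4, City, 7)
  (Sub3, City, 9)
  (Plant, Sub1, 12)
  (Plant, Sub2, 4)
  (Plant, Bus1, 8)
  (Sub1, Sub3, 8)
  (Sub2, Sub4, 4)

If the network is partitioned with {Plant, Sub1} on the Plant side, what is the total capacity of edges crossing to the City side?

20

Edges leaving {Plant, Sub1}: Plant→Bus1 (8), Plant→Sub2 (4), Sub1→Sub3 (8).
Cut capacity = 8 + 4 + 8 = 20.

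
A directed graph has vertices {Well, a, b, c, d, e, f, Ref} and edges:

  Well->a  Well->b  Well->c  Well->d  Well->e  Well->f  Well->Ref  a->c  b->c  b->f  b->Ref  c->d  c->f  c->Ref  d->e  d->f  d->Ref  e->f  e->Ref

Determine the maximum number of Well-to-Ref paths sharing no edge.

Assign every edge capacity 1; by Menger, the answer equals the max flow.
Path Well→Ref (+1); total 1.
Path Well→b→Ref (+1); total 2.
Path Well→c→Ref (+1); total 3.
Path Well→d→Ref (+1); total 4.
Path Well→e→Ref (+1); total 5.
No residual Well→Ref path; max flow = 5.
Certifying cut of size 5: {Well→Ref, Well→b, c→Ref, d→Ref, e→Ref}.

5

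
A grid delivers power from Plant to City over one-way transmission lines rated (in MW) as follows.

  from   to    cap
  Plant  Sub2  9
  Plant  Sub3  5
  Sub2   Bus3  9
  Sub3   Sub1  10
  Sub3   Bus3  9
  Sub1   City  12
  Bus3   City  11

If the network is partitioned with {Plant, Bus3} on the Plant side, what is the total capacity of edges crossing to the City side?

25

Edges leaving {Plant, Bus3}: Plant→Sub2 (9), Plant→Sub3 (5), Bus3→City (11).
Cut capacity = 9 + 5 + 11 = 25.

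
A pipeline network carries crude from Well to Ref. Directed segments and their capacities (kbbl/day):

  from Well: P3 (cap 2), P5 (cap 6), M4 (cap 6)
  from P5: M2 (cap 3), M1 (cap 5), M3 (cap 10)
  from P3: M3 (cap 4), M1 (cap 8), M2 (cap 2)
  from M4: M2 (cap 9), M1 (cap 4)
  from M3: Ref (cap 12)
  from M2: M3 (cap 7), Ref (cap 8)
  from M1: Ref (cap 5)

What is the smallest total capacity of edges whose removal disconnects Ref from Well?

Augment Well→P5→M3→Ref: bottleneck 6, flow now 6.
Augment Well→P3→M3→Ref: bottleneck 2, flow now 8.
Augment Well→M4→M2→Ref: bottleneck 6, flow now 14.
No augmenting path remains; maximum flow = 14.
By max-flow min-cut, the minimum cut capacity equals the max flow.
In the residual graph, reachable from Well: {Well}.
Min-cut edges: Well→P5 (6), Well→P3 (2), Well→M4 (6); capacity 6 + 2 + 6 = 14.

14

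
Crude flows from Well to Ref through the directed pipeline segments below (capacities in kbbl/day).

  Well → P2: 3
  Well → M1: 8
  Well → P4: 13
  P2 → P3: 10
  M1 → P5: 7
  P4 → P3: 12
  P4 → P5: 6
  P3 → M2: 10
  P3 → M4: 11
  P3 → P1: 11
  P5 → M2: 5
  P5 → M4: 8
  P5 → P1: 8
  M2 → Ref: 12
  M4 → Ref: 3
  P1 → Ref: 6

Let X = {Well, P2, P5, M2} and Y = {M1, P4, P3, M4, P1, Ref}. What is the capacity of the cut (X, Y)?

Edges leaving {Well, P2, P5, M2}: Well→M1 (8), Well→P4 (13), P2→P3 (10), P5→M4 (8), P5→P1 (8), M2→Ref (12).
Cut capacity = 8 + 13 + 10 + 8 + 8 + 12 = 59.

59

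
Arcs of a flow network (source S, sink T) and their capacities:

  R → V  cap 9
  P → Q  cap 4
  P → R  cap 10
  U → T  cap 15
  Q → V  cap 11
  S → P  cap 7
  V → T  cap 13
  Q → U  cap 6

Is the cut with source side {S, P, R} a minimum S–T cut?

Given cut capacity: 4 + 9 = 13.
Augment S→P→Q→U→T: bottleneck 4, flow now 4.
Augment S→P→R→V→T: bottleneck 3, flow now 7.
No augmenting path remains; maximum flow = 7.
In the residual graph, reachable from S: {S}.
Min-cut edges: S→P (7); capacity 7 = 7.
Cut capacity 13 exceeds the max flow 7, so it is not minimum.

No — its capacity is 13, but the minimum cut has capacity 7.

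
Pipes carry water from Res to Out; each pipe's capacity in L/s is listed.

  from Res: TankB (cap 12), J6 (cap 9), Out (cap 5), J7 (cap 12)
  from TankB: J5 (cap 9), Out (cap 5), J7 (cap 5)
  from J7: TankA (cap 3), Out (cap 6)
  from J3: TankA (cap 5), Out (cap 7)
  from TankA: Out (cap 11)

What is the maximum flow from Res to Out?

19

Augment Res→Out: bottleneck 5, flow now 5.
Augment Res→TankB→Out: bottleneck 5, flow now 10.
Augment Res→J7→Out: bottleneck 6, flow now 16.
Augment Res→J7→TankA→Out: bottleneck 3, flow now 19.
No augmenting path remains; maximum flow = 19.
In the residual graph, reachable from Res: {Res, TankB, J6, J7, J5}.
Min-cut edges: Res→Out (5), TankB→Out (5), J7→TankA (3), J7→Out (6); capacity 5 + 5 + 3 + 6 = 19.
This cut is saturated, so no flow can exceed 19.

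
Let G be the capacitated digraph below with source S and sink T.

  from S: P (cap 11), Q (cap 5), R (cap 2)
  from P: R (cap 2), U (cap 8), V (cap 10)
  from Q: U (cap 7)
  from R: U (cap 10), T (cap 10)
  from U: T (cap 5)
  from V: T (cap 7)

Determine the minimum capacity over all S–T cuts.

16

Augment S→R→T: bottleneck 2, flow now 2.
Augment S→P→R→T: bottleneck 2, flow now 4.
Augment S→P→U→T: bottleneck 5, flow now 9.
Augment S→P→V→T: bottleneck 4, flow now 13.
Augment S→Q→U→P→V→T: bottleneck 3, flow now 16. (uses reverse residual edge)
No augmenting path remains; maximum flow = 16.
By max-flow min-cut, the minimum cut capacity equals the max flow.
In the residual graph, reachable from S: {S, P, Q, U, V}.
Min-cut edges: S→R (2), P→R (2), U→T (5), V→T (7); capacity 2 + 2 + 5 + 7 = 16.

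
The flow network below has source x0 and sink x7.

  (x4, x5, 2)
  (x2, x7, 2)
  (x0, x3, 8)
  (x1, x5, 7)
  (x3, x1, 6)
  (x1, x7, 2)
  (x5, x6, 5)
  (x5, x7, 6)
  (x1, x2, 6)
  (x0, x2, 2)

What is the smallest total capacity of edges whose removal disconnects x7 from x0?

Augment x0→x2→x7: bottleneck 2, flow now 2.
Augment x0→x3→x1→x7: bottleneck 2, flow now 4.
Augment x0→x3→x1→x5→x7: bottleneck 4, flow now 8.
No augmenting path remains; maximum flow = 8.
By max-flow min-cut, the minimum cut capacity equals the max flow.
In the residual graph, reachable from x0: {x0, x3}.
Min-cut edges: x0→x2 (2), x3→x1 (6); capacity 2 + 6 = 8.

8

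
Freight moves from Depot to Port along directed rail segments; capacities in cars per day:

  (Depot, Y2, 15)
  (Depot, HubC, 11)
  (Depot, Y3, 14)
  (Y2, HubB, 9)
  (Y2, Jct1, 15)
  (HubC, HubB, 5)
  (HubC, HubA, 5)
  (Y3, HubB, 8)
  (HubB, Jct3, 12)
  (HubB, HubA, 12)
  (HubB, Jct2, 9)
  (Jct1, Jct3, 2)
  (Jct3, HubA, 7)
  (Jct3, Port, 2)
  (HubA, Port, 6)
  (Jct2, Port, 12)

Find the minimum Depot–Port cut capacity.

17

Augment Depot→HubC→HubA→Port: bottleneck 5, flow now 5.
Augment Depot→Y2→HubB→Jct3→Port: bottleneck 2, flow now 7.
Augment Depot→Y2→HubB→HubA→Port: bottleneck 1, flow now 8.
Augment Depot→Y2→HubB→Jct2→Port: bottleneck 6, flow now 14.
Augment Depot→HubC→HubB→Jct2→Port: bottleneck 3, flow now 17.
No augmenting path remains; maximum flow = 17.
By max-flow min-cut, the minimum cut capacity equals the max flow.
In the residual graph, reachable from Depot: {Depot, Y2, HubC, Y3, HubB, Jct1, Jct3, HubA}.
Min-cut edges: HubB→Jct2 (9), Jct3→Port (2), HubA→Port (6); capacity 9 + 2 + 6 = 17.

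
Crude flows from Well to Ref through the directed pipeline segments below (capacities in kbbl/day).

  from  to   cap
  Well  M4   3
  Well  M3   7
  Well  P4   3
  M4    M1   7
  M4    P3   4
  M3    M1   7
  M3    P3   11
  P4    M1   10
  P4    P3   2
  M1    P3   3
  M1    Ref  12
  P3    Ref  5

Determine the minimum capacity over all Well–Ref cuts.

Augment Well→M4→M1→Ref: bottleneck 3, flow now 3.
Augment Well→M3→M1→Ref: bottleneck 7, flow now 10.
Augment Well→P4→M1→Ref: bottleneck 2, flow now 12.
Augment Well→P4→P3→Ref: bottleneck 1, flow now 13.
No augmenting path remains; maximum flow = 13.
By max-flow min-cut, the minimum cut capacity equals the max flow.
In the residual graph, reachable from Well: {Well}.
Min-cut edges: Well→M4 (3), Well→M3 (7), Well→P4 (3); capacity 3 + 7 + 3 = 13.

13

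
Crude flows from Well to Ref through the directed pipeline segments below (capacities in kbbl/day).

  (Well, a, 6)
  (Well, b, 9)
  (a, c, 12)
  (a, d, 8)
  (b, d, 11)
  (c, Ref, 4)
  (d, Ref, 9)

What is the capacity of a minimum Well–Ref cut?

Augment Well→a→c→Ref: bottleneck 4, flow now 4.
Augment Well→a→d→Ref: bottleneck 2, flow now 6.
Augment Well→b→d→Ref: bottleneck 7, flow now 13.
No augmenting path remains; maximum flow = 13.
By max-flow min-cut, the minimum cut capacity equals the max flow.
In the residual graph, reachable from Well: {Well, a, b, c, d}.
Min-cut edges: c→Ref (4), d→Ref (9); capacity 4 + 9 = 13.

13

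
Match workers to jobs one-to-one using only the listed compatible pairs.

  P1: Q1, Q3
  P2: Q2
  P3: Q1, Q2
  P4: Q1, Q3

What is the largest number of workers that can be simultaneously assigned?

Unit-capacity flow: source→left, listed edges, right→sink; max matching = max flow.
Augmenting path P1→Q1 (+1); matched 1.
Augmenting path P2→Q2 (+1); matched 2.
Augmenting path P4→Q3 (+1); matched 3.
No augmenting path remains; maximum matching = 3.
König certificate: {Q1, Q2, Q3} is a vertex cover of size 3 (every listed pair touches it), so no matching can be larger.

3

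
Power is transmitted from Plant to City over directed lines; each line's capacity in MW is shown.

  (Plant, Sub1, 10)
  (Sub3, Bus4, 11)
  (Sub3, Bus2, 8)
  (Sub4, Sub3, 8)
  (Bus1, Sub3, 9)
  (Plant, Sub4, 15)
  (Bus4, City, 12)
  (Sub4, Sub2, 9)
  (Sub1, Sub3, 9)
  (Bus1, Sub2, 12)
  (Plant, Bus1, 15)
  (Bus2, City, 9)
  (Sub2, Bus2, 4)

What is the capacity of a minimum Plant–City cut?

Augment Plant→Sub4→Sub2→Bus2→City: bottleneck 4, flow now 4.
Augment Plant→Sub4→Sub3→Bus2→City: bottleneck 5, flow now 9.
Augment Plant→Sub4→Sub3→Bus4→City: bottleneck 3, flow now 12.
Augment Plant→Bus1→Sub3→Bus4→City: bottleneck 8, flow now 20.
No augmenting path remains; maximum flow = 20.
By max-flow min-cut, the minimum cut capacity equals the max flow.
In the residual graph, reachable from Plant: {Plant, Sub4, Bus1, Sub1, Sub2, Sub3, Bus2}.
Min-cut edges: Sub3→Bus4 (11), Bus2→City (9); capacity 11 + 9 = 20.

20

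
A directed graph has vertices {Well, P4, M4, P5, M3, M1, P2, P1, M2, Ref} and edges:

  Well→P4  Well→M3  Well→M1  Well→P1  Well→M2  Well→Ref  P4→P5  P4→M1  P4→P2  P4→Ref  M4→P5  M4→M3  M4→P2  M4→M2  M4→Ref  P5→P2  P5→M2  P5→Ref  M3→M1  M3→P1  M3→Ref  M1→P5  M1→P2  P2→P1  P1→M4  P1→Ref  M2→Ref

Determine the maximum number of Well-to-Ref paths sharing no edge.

6

Assign every edge capacity 1; by Menger, the answer equals the max flow.
Path Well→Ref (+1); total 1.
Path Well→P4→Ref (+1); total 2.
Path Well→M3→Ref (+1); total 3.
Path Well→P1→Ref (+1); total 4.
Path Well→M2→Ref (+1); total 5.
Path Well→M1→P5→Ref (+1); total 6.
No residual Well→Ref path; max flow = 6.
Certifying cut of size 6: {Well→M1, Well→M2, Well→M3, Well→P1, Well→P4, Well→Ref}.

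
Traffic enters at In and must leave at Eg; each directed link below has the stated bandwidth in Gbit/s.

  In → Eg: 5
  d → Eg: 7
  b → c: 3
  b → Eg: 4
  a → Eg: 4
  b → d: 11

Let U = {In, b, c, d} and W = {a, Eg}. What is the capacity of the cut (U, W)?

16

Edges leaving {In, b, c, d}: In→Eg (5), b→Eg (4), d→Eg (7).
Cut capacity = 5 + 4 + 7 = 16.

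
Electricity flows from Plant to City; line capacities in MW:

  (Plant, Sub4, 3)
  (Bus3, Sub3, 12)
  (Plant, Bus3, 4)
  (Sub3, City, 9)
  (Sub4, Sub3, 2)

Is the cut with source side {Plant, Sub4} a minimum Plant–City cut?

Yes — it is a minimum cut (capacity 6).

Given cut capacity: 4 + 2 = 6.
Augment Plant→Bus3→Sub3→City: bottleneck 4, flow now 4.
Augment Plant→Sub4→Sub3→City: bottleneck 2, flow now 6.
No augmenting path remains; maximum flow = 6.
Cut capacity 6 equals the max flow, so it is a minimum cut.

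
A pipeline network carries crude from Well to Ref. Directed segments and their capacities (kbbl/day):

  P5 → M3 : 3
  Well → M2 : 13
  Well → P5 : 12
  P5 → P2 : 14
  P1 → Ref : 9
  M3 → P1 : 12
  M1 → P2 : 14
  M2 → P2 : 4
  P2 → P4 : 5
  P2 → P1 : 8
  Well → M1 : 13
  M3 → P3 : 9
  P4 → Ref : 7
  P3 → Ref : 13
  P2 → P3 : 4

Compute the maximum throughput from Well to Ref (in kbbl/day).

Augment Well→M2→P2→P1→Ref: bottleneck 4, flow now 4.
Augment Well→P5→P2→P1→Ref: bottleneck 4, flow now 8.
Augment Well→P5→P2→P3→Ref: bottleneck 4, flow now 12.
Augment Well→P5→P2→P4→Ref: bottleneck 4, flow now 16.
Augment Well→M1→P2→P4→Ref: bottleneck 1, flow now 17.
Augment Well→M1→P2→P5→M3→P1→Ref: bottleneck 1, flow now 18. (uses reverse residual edge)
Augment Well→M1→P2→P5→M3→P3→Ref: bottleneck 2, flow now 20. (uses reverse residual edge)
No augmenting path remains; maximum flow = 20.
In the residual graph, reachable from Well: {Well, M2, P5, M1, P2}.
Min-cut edges: P5→M3 (3), P2→P1 (8), P2→P3 (4), P2→P4 (5); capacity 3 + 8 + 4 + 5 = 20.
This cut is saturated, so no flow can exceed 20.

20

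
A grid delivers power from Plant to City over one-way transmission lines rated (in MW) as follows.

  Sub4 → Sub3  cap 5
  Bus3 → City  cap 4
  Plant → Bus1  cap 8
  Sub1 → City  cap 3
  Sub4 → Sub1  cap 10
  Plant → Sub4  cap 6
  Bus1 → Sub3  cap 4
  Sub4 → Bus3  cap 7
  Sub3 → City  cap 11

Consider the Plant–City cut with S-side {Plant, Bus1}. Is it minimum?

Yes — it is a minimum cut (capacity 10).

Given cut capacity: 6 + 4 = 10.
Augment Plant→Bus1→Sub3→City: bottleneck 4, flow now 4.
Augment Plant→Sub4→Sub3→City: bottleneck 5, flow now 9.
Augment Plant→Sub4→Bus3→City: bottleneck 1, flow now 10.
No augmenting path remains; maximum flow = 10.
Cut capacity 10 equals the max flow, so it is a minimum cut.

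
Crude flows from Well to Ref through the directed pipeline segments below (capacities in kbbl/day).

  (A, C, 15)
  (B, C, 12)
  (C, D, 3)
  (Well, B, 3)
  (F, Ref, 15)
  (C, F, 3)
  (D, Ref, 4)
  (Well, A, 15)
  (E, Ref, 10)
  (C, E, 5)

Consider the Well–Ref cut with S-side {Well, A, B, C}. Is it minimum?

Yes — it is a minimum cut (capacity 11).

Given cut capacity: 3 + 5 + 3 = 11.
Augment Well→A→C→D→Ref: bottleneck 3, flow now 3.
Augment Well→A→C→E→Ref: bottleneck 5, flow now 8.
Augment Well→A→C→F→Ref: bottleneck 3, flow now 11.
No augmenting path remains; maximum flow = 11.
Cut capacity 11 equals the max flow, so it is a minimum cut.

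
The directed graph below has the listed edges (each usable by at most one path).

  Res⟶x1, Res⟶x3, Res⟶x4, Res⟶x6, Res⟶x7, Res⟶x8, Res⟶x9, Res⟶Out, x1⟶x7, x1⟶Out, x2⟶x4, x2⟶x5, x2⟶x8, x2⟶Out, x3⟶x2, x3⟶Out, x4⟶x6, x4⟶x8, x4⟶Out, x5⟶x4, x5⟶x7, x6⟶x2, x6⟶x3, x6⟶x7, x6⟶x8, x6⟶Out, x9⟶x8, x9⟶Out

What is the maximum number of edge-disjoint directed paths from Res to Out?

Assign every edge capacity 1; by Menger, the answer equals the max flow.
Path Res→Out (+1); total 1.
Path Res→x1→Out (+1); total 2.
Path Res→x3→Out (+1); total 3.
Path Res→x4→Out (+1); total 4.
Path Res→x6→Out (+1); total 5.
Path Res→x9→Out (+1); total 6.
No residual Res→Out path; max flow = 6.
Certifying cut of size 6: {Res→Out, Res→x1, Res→x3, Res→x4, Res→x6, Res→x9}.

6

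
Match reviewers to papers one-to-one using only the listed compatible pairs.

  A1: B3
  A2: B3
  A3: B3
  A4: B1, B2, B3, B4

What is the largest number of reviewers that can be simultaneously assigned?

Unit-capacity flow: source→left, listed edges, right→sink; max matching = max flow.
Augmenting path A1→B3 (+1); matched 1.
Augmenting path A4→B1 (+1); matched 2.
No augmenting path remains; maximum matching = 2.
König certificate: {A4, B3} is a vertex cover of size 2 (every listed pair touches it), so no matching can be larger.

2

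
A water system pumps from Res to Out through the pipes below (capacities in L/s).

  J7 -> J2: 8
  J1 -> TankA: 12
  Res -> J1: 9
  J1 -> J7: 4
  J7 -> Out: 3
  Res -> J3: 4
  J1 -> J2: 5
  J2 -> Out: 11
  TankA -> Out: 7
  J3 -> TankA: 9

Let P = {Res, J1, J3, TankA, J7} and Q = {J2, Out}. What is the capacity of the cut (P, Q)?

23

Edges leaving {Res, J1, J3, TankA, J7}: J1→J2 (5), TankA→Out (7), J7→J2 (8), J7→Out (3).
Cut capacity = 5 + 7 + 8 + 3 = 23.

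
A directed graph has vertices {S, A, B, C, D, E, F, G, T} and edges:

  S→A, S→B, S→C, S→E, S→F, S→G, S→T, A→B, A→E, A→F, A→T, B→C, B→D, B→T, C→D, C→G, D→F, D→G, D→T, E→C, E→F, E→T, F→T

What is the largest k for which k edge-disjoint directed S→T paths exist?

Assign every edge capacity 1; by Menger, the answer equals the max flow.
Path S→T (+1); total 1.
Path S→A→T (+1); total 2.
Path S→B→T (+1); total 3.
Path S→E→T (+1); total 4.
Path S→F→T (+1); total 5.
Path S→C→D→T (+1); total 6.
No residual S→T path; max flow = 6.
Certifying cut of size 6: {S→A, S→B, S→C, S→E, S→F, S→T}.

6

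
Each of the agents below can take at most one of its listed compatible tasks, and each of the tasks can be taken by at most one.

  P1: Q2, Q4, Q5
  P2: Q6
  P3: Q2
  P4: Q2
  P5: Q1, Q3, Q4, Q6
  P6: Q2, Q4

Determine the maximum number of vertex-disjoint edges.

Unit-capacity flow: source→left, listed edges, right→sink; max matching = max flow.
Augmenting path P1→Q2 (+1); matched 1.
Augmenting path P2→Q6 (+1); matched 2.
Augmenting path P5→Q1 (+1); matched 3.
Augmenting path P6→Q4 (+1); matched 4.
Augmenting path P3→Q2→P1→Q5 (+1); matched 5.
No augmenting path remains; maximum matching = 5.
König certificate: {P1, P2, P5, P6, Q2} is a vertex cover of size 5 (every listed pair touches it), so no matching can be larger.

5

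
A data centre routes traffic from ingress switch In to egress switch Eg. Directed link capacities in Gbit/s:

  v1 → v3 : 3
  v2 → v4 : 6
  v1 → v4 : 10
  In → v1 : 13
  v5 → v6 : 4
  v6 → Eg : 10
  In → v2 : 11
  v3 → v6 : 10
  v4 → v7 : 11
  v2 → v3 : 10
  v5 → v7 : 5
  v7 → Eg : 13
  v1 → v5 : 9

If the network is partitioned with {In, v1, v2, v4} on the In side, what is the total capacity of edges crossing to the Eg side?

33

Edges leaving {In, v1, v2, v4}: v1→v3 (3), v1→v5 (9), v2→v3 (10), v4→v7 (11).
Cut capacity = 3 + 9 + 10 + 11 = 33.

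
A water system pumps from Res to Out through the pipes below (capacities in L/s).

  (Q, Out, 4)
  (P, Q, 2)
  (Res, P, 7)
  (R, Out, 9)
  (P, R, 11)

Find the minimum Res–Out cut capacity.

Augment Res→P→Q→Out: bottleneck 2, flow now 2.
Augment Res→P→R→Out: bottleneck 5, flow now 7.
No augmenting path remains; maximum flow = 7.
By max-flow min-cut, the minimum cut capacity equals the max flow.
In the residual graph, reachable from Res: {Res}.
Min-cut edges: Res→P (7); capacity 7 = 7.

7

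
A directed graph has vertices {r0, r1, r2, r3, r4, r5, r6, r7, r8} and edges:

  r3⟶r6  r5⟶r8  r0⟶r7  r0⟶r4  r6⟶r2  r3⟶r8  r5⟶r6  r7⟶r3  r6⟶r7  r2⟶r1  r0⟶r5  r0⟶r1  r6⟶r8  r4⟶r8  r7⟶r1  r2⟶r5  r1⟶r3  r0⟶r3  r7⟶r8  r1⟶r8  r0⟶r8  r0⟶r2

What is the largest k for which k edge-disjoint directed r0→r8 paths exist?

Assign every edge capacity 1; by Menger, the answer equals the max flow.
Path r0→r8 (+1); total 1.
Path r0→r1→r8 (+1); total 2.
Path r0→r3→r8 (+1); total 3.
Path r0→r4→r8 (+1); total 4.
Path r0→r5→r8 (+1); total 5.
Path r0→r7→r8 (+1); total 6.
Path r0→r2→r5→r6→r8 (+1); total 7.
No residual r0→r8 path; max flow = 7.
Certifying cut of size 7: {r0→r1, r0→r2, r0→r3, r0→r4, r0→r5, r0→r7, r0→r8}.

7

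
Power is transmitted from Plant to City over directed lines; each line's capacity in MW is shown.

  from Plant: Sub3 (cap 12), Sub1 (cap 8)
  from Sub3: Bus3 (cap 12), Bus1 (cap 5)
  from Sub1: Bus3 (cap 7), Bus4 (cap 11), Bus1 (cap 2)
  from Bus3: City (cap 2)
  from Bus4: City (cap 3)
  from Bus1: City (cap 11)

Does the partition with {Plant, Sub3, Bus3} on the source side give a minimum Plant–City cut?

Given cut capacity: 8 + 5 + 2 = 15.
Augment Plant→Sub3→Bus3→City: bottleneck 2, flow now 2.
Augment Plant→Sub3→Bus1→City: bottleneck 5, flow now 7.
Augment Plant→Sub1→Bus4→City: bottleneck 3, flow now 10.
Augment Plant→Sub1→Bus1→City: bottleneck 2, flow now 12.
No augmenting path remains; maximum flow = 12.
In the residual graph, reachable from Plant: {Plant, Sub3, Sub1, Bus3, Bus4}.
Min-cut edges: Sub3→Bus1 (5), Sub1→Bus1 (2), Bus3→City (2), Bus4→City (3); capacity 5 + 2 + 2 + 3 = 12.
Cut capacity 15 exceeds the max flow 12, so it is not minimum.

No — its capacity is 15, but the minimum cut has capacity 12.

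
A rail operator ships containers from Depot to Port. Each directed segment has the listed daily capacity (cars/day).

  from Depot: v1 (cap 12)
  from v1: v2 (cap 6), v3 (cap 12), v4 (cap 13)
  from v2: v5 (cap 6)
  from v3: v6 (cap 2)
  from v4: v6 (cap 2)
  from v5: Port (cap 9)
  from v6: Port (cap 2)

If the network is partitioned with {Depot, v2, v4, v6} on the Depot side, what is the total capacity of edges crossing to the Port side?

Edges leaving {Depot, v2, v4, v6}: Depot→v1 (12), v2→v5 (6), v6→Port (2).
Cut capacity = 12 + 6 + 2 = 20.

20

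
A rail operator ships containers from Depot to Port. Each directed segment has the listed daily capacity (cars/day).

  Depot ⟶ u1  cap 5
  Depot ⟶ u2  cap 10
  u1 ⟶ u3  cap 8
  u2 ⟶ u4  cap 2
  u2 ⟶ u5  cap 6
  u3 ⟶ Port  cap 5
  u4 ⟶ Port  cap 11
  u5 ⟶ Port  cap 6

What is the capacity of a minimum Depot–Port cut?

Augment Depot→u1→u3→Port: bottleneck 5, flow now 5.
Augment Depot→u2→u4→Port: bottleneck 2, flow now 7.
Augment Depot→u2→u5→Port: bottleneck 6, flow now 13.
No augmenting path remains; maximum flow = 13.
By max-flow min-cut, the minimum cut capacity equals the max flow.
In the residual graph, reachable from Depot: {Depot, u2}.
Min-cut edges: Depot→u1 (5), u2→u4 (2), u2→u5 (6); capacity 5 + 2 + 6 = 13.

13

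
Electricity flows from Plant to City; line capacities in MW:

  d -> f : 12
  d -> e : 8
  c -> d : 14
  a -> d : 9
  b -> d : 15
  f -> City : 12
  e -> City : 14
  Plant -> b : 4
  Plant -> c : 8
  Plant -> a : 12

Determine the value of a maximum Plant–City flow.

20

Augment Plant→a→d→e→City: bottleneck 8, flow now 8.
Augment Plant→a→d→f→City: bottleneck 1, flow now 9.
Augment Plant→b→d→f→City: bottleneck 4, flow now 13.
Augment Plant→c→d→f→City: bottleneck 7, flow now 20.
No augmenting path remains; maximum flow = 20.
In the residual graph, reachable from Plant: {Plant, a, b, c, d}.
Min-cut edges: d→e (8), d→f (12); capacity 8 + 12 = 20.
This cut is saturated, so no flow can exceed 20.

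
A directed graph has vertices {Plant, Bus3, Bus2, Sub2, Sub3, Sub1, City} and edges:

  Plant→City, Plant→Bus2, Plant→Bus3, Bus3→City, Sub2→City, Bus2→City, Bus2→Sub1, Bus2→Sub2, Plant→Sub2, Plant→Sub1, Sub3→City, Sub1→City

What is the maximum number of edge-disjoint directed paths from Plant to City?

5

Assign every edge capacity 1; by Menger, the answer equals the max flow.
Path Plant→City (+1); total 1.
Path Plant→Bus3→City (+1); total 2.
Path Plant→Bus2→City (+1); total 3.
Path Plant→Sub2→City (+1); total 4.
Path Plant→Sub1→City (+1); total 5.
No residual Plant→City path; max flow = 5.
Certifying cut of size 5: {Plant→Bus2, Plant→Bus3, Plant→City, Plant→Sub1, Plant→Sub2}.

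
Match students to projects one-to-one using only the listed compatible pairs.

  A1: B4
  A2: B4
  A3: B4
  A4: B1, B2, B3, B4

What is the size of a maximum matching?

2

Unit-capacity flow: source→left, listed edges, right→sink; max matching = max flow.
Augmenting path A1→B4 (+1); matched 1.
Augmenting path A4→B1 (+1); matched 2.
No augmenting path remains; maximum matching = 2.
König certificate: {A4, B4} is a vertex cover of size 2 (every listed pair touches it), so no matching can be larger.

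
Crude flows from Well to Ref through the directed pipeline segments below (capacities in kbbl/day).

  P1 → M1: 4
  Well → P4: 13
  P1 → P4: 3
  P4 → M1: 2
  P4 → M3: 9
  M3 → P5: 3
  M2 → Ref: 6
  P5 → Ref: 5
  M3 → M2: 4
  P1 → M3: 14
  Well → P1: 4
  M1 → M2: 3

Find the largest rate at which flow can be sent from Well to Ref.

9

Augment Well→P1→M3→P5→Ref: bottleneck 3, flow now 3.
Augment Well→P1→M3→M2→Ref: bottleneck 1, flow now 4.
Augment Well→P4→M3→M2→Ref: bottleneck 3, flow now 7.
Augment Well→P4→M1→M2→Ref: bottleneck 2, flow now 9.
No augmenting path remains; maximum flow = 9.
In the residual graph, reachable from Well: {Well, P1, P4, M3, M1, M2}.
Min-cut edges: M3→P5 (3), M2→Ref (6); capacity 3 + 6 = 9.
This cut is saturated, so no flow can exceed 9.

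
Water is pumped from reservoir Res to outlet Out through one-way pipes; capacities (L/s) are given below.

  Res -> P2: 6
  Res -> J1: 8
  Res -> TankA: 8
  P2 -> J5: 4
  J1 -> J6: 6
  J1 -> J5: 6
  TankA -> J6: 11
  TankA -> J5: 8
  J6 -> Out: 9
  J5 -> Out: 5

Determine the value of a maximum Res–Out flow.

14

Augment Res→P2→J5→Out: bottleneck 4, flow now 4.
Augment Res→J1→J6→Out: bottleneck 6, flow now 10.
Augment Res→J1→J5→Out: bottleneck 1, flow now 11.
Augment Res→TankA→J6→Out: bottleneck 3, flow now 14.
No augmenting path remains; maximum flow = 14.
In the residual graph, reachable from Res: {Res, P2, J1, TankA, J6, J5}.
Min-cut edges: J6→Out (9), J5→Out (5); capacity 9 + 5 = 14.
This cut is saturated, so no flow can exceed 14.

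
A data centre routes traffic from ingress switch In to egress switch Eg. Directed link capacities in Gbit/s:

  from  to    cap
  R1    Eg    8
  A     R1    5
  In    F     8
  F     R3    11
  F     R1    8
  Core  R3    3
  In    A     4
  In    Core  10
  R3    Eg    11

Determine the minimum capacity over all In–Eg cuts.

Augment In→Core→R3→Eg: bottleneck 3, flow now 3.
Augment In→A→R1→Eg: bottleneck 4, flow now 7.
Augment In→F→R3→Eg: bottleneck 8, flow now 15.
No augmenting path remains; maximum flow = 15.
By max-flow min-cut, the minimum cut capacity equals the max flow.
In the residual graph, reachable from In: {In, Core}.
Min-cut edges: In→A (4), In→F (8), Core→R3 (3); capacity 4 + 8 + 3 = 15.

15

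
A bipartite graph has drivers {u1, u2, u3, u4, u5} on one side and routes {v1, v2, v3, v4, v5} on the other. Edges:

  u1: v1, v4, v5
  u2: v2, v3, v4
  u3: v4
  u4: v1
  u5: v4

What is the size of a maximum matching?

Unit-capacity flow: source→left, listed edges, right→sink; max matching = max flow.
Augmenting path u1→v1 (+1); matched 1.
Augmenting path u2→v2 (+1); matched 2.
Augmenting path u3→v4 (+1); matched 3.
Augmenting path u4→v1→u1→v5 (+1); matched 4.
No augmenting path remains; maximum matching = 4.
König certificate: {u1, u2, u4, v4} is a vertex cover of size 4 (every listed pair touches it), so no matching can be larger.

4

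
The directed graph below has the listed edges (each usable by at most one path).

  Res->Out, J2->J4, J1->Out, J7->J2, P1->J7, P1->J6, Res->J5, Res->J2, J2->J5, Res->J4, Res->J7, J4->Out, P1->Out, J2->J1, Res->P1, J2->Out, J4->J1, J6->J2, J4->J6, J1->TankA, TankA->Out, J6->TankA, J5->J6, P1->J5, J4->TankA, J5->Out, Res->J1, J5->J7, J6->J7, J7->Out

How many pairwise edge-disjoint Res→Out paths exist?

Assign every edge capacity 1; by Menger, the answer equals the max flow.
Path Res→Out (+1); total 1.
Path Res→P1→Out (+1); total 2.
Path Res→J5→Out (+1); total 3.
Path Res→J4→Out (+1); total 4.
Path Res→J2→Out (+1); total 5.
Path Res→J1→Out (+1); total 6.
Path Res→J7→Out (+1); total 7.
No residual Res→Out path; max flow = 7.
Certifying cut of size 7: {Res→J1, Res→J2, Res→J4, Res→J5, Res→J7, Res→Out, Res→P1}.

7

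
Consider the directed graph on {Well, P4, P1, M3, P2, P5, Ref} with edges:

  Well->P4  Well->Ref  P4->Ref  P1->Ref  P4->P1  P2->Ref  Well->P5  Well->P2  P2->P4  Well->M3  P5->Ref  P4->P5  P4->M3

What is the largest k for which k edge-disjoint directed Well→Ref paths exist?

4

Assign every edge capacity 1; by Menger, the answer equals the max flow.
Path Well→Ref (+1); total 1.
Path Well→P4→Ref (+1); total 2.
Path Well→P2→Ref (+1); total 3.
Path Well→P5→Ref (+1); total 4.
No residual Well→Ref path; max flow = 4.
Certifying cut of size 4: {Well→P2, Well→P4, Well→P5, Well→Ref}.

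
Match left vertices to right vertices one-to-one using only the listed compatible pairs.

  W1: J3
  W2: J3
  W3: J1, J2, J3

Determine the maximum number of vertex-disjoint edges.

Unit-capacity flow: source→left, listed edges, right→sink; max matching = max flow.
Augmenting path W1→J3 (+1); matched 1.
Augmenting path W3→J1 (+1); matched 2.
No augmenting path remains; maximum matching = 2.
König certificate: {W3, J3} is a vertex cover of size 2 (every listed pair touches it), so no matching can be larger.

2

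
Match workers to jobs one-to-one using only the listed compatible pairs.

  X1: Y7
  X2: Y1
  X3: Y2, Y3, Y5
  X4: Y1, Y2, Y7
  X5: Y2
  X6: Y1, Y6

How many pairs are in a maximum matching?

Unit-capacity flow: source→left, listed edges, right→sink; max matching = max flow.
Augmenting path X1→Y7 (+1); matched 1.
Augmenting path X2→Y1 (+1); matched 2.
Augmenting path X3→Y2 (+1); matched 3.
Augmenting path X6→Y6 (+1); matched 4.
Augmenting path X4→Y2→X3→Y3 (+1); matched 5.
No augmenting path remains; maximum matching = 5.
König certificate: {X3, X6, Y1, Y2, Y7} is a vertex cover of size 5 (every listed pair touches it), so no matching can be larger.

5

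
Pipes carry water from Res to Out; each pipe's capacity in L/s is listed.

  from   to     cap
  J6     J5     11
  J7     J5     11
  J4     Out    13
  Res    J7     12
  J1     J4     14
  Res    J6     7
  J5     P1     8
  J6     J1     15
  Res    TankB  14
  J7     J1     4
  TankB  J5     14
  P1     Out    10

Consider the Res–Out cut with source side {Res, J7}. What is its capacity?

Edges leaving {Res, J7}: Res→TankB (14), Res→J6 (7), J7→J1 (4), J7→J5 (11).
Cut capacity = 14 + 7 + 4 + 11 = 36.

36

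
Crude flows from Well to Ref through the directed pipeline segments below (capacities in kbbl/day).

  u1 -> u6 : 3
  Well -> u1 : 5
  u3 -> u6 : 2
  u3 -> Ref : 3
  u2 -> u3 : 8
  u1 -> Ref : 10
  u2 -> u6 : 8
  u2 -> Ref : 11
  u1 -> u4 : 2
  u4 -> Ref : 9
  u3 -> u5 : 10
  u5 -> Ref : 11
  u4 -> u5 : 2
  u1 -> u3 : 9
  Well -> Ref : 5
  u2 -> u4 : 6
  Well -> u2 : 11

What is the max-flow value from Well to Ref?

Augment Well→Ref: bottleneck 5, flow now 5.
Augment Well→u1→Ref: bottleneck 5, flow now 10.
Augment Well→u2→Ref: bottleneck 11, flow now 21.
No augmenting path remains; maximum flow = 21.
In the residual graph, reachable from Well: {Well}.
Min-cut edges: Well→u1 (5), Well→u2 (11), Well→Ref (5); capacity 5 + 11 + 5 = 21.
This cut is saturated, so no flow can exceed 21.

21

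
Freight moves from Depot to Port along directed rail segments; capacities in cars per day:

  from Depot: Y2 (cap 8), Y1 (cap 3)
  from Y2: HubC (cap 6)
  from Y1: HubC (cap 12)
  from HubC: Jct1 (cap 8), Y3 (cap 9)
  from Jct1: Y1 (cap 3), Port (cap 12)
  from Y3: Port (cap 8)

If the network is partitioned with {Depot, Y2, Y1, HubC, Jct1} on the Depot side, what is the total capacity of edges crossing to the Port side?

21

Edges leaving {Depot, Y2, Y1, HubC, Jct1}: HubC→Y3 (9), Jct1→Port (12).
Cut capacity = 9 + 12 = 21.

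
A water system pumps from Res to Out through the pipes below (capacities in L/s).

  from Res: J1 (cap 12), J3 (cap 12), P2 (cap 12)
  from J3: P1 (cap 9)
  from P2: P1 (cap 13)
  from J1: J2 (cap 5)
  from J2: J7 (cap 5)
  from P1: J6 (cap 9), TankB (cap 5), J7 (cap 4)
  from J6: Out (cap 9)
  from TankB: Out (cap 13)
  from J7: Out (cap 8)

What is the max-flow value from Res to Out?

22

Augment Res→J3→P1→J6→Out: bottleneck 9, flow now 9.
Augment Res→P2→P1→TankB→Out: bottleneck 5, flow now 14.
Augment Res→P2→P1→J7→Out: bottleneck 4, flow now 18.
Augment Res→J1→J2→J7→Out: bottleneck 4, flow now 22.
No augmenting path remains; maximum flow = 22.
In the residual graph, reachable from Res: {Res, J3, P2, J1, J2, P1, J7}.
Min-cut edges: P1→J6 (9), P1→TankB (5), J7→Out (8); capacity 9 + 5 + 8 = 22.
This cut is saturated, so no flow can exceed 22.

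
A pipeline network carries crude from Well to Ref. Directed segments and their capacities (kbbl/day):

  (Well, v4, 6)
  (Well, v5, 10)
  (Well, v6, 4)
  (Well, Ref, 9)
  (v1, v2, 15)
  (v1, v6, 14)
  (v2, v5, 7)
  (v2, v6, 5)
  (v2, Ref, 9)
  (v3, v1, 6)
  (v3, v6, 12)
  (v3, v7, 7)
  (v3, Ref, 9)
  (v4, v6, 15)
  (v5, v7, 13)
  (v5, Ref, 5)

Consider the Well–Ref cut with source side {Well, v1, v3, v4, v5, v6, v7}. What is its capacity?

38

Edges leaving {Well, v1, v3, v4, v5, v6, v7}: Well→Ref (9), v1→v2 (15), v3→Ref (9), v5→Ref (5).
Cut capacity = 9 + 15 + 9 + 5 = 38.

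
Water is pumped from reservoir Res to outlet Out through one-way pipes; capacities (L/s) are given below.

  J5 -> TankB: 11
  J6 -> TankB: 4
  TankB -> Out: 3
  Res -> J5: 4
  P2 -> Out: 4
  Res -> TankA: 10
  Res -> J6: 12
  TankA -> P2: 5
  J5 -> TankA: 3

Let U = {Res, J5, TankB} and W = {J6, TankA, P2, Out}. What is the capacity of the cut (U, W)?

28

Edges leaving {Res, J5, TankB}: Res→J6 (12), Res→TankA (10), J5→TankA (3), TankB→Out (3).
Cut capacity = 12 + 10 + 3 + 3 = 28.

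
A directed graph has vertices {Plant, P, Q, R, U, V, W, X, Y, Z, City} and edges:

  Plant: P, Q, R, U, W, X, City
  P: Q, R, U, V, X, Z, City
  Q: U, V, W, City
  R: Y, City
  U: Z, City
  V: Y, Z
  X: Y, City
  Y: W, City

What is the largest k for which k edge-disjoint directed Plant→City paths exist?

Assign every edge capacity 1; by Menger, the answer equals the max flow.
Path Plant→City (+1); total 1.
Path Plant→P→City (+1); total 2.
Path Plant→Q→City (+1); total 3.
Path Plant→R→City (+1); total 4.
Path Plant→U→City (+1); total 5.
Path Plant→X→City (+1); total 6.
No residual Plant→City path; max flow = 6.
Certifying cut of size 6: {Plant→City, Plant→P, Plant→Q, Plant→R, Plant→U, Plant→X}.

6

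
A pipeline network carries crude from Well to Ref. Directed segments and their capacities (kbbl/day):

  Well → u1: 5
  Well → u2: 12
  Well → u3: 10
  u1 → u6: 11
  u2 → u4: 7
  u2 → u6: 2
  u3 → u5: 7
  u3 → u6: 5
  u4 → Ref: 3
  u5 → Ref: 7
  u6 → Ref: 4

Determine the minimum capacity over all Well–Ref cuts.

Augment Well→u1→u6→Ref: bottleneck 4, flow now 4.
Augment Well→u2→u4→Ref: bottleneck 3, flow now 7.
Augment Well→u3→u5→Ref: bottleneck 7, flow now 14.
No augmenting path remains; maximum flow = 14.
By max-flow min-cut, the minimum cut capacity equals the max flow.
In the residual graph, reachable from Well: {Well, u1, u2, u3, u4, u6}.
Min-cut edges: u3→u5 (7), u4→Ref (3), u6→Ref (4); capacity 7 + 3 + 4 = 14.

14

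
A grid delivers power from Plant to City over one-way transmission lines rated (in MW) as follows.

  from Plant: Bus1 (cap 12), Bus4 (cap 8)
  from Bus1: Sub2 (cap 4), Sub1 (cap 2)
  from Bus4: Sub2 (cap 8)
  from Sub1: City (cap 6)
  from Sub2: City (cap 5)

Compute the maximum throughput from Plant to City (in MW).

Augment Plant→Bus1→Sub1→City: bottleneck 2, flow now 2.
Augment Plant→Bus1→Sub2→City: bottleneck 4, flow now 6.
Augment Plant→Bus4→Sub2→City: bottleneck 1, flow now 7.
No augmenting path remains; maximum flow = 7.
In the residual graph, reachable from Plant: {Plant, Bus1, Bus4, Sub2}.
Min-cut edges: Bus1→Sub1 (2), Sub2→City (5); capacity 2 + 5 = 7.
This cut is saturated, so no flow can exceed 7.

7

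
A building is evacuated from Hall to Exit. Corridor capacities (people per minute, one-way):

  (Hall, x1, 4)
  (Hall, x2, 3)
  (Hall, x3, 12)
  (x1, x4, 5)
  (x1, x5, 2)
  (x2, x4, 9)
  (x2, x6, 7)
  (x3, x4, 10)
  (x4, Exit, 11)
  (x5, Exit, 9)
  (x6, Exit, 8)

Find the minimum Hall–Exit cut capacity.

Augment Hall→x1→x4→Exit: bottleneck 4, flow now 4.
Augment Hall→x2→x4→Exit: bottleneck 3, flow now 7.
Augment Hall→x3→x4→Exit: bottleneck 4, flow now 11.
Augment Hall→x3→x4→x1→x5→Exit: bottleneck 2, flow now 13. (uses reverse residual edge)
Augment Hall→x3→x4→x2→x6→Exit: bottleneck 3, flow now 16. (uses reverse residual edge)
No augmenting path remains; maximum flow = 16.
By max-flow min-cut, the minimum cut capacity equals the max flow.
In the residual graph, reachable from Hall: {Hall, x1, x3, x4}.
Min-cut edges: Hall→x2 (3), x1→x5 (2), x4→Exit (11); capacity 3 + 2 + 11 = 16.

16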